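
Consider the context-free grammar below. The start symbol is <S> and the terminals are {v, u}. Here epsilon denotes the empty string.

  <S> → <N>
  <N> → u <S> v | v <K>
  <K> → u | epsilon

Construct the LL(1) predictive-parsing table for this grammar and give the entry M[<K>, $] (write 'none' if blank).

FIRST(<N>) = {u, v}
FIRST(<K>) = {epsilon, u}
FIRST(<S>) = {u, v}  (via <N>)
FOLLOW(<S>) includes $ since <S> is the start symbol.
FOLLOW(<N>): in <S>→<N>, the suffix after <N> is empty, so FOLLOW(<N>) ⊇ FOLLOW(<S>) = {$, v}. Thus FOLLOW(<N>) = {$, v}.
FOLLOW(<K>): in <N>→v <K>, the suffix after <K> is empty, so FOLLOW(<K>) ⊇ FOLLOW(<N>) = {$, v}. Thus FOLLOW(<K>) = {$, v}.
For <K> → u: FIRST(u) = {u}, so it goes in M[<K>, t] for t ∈ {u}.
For <K> → epsilon: FIRST(epsilon) = {epsilon}, so it goes in M[<K>, t] for t ∈ {}; since epsilon ∈ FIRST, also for every t ∈ FOLLOW(<K>) = {$, v}.

<K> → epsilon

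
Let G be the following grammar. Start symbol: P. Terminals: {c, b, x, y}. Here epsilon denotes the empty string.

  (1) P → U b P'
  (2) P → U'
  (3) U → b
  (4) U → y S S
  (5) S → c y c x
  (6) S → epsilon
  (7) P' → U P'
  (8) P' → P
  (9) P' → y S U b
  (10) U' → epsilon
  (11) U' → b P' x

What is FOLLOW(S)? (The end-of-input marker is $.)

FIRST(U) = {b, y}
FIRST(S) = {epsilon, c}
FIRST(U') = {epsilon, b}
FIRST(P) = {epsilon, b, y}  (via U b P', U')
FIRST(P') = {epsilon, b, y}  (via U P', P)
FOLLOW(P) includes $ since P is the start symbol.
FOLLOW(P): in P'→P, the suffix after P is empty, so FOLLOW(P) ⊇ FOLLOW(P') = {$, x}. Thus FOLLOW(P) = {$, x}.
FOLLOW(P'): in P→U b P', the suffix after P' is empty, so FOLLOW(P') ⊇ FOLLOW(P) = {$, x}; in P'→U P', the suffix after P' is empty (adds nothing new); in U'→b P' x, P' is followed by x with FIRST {x}. Thus FOLLOW(P') = {$, x}.
FOLLOW(U): in P→U b P', U is followed by b P' with FIRST {b}; in P'→U P', U is followed by P' with FIRST {epsilon, b, y}; in P'→U P', the suffix after U is nullable, so FOLLOW(U) ⊇ FOLLOW(P') = {$, x}; in P'→y S U b, U is followed by b with FIRST {b}. Thus FOLLOW(U) = {$, b, x, y}.
FOLLOW(S): in U→y S S (occurrence 1), S is followed by S with FIRST {epsilon, c}; in U→y S S (occurrence 1), the suffix after S is nullable, so FOLLOW(S) ⊇ FOLLOW(U) = {$, b, x, y}; in U→y S S (occurrence 2), the suffix after S is empty, so FOLLOW(S) ⊇ FOLLOW(U) = {$, b, x, y}; in P'→y S U b, S is followed by U b with FIRST {b, y}. Thus FOLLOW(S) = {$, b, c, x, y}.
FOLLOW(U'): in P→U', the suffix after U' is empty, so FOLLOW(U') ⊇ FOLLOW(P) = {$, x}. Thus FOLLOW(U') = {$, x}.

{$, b, c, x, y}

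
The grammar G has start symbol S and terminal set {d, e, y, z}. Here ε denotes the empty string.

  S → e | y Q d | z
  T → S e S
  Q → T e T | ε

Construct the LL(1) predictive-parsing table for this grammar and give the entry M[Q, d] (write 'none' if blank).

Q → ε

FIRST(S) = {e, y, z}
FIRST(T) = {e, y, z}  (via S e S)
FIRST(Q) = {ε, e, y, z}  (via T e T)
FOLLOW(S) includes $ since S is the start symbol.
FOLLOW(Q): in S→y Q d, Q is followed by d with FIRST {d}. Thus FOLLOW(Q) = {d}.
For Q → T e T: FIRST(T e T) = {e, y, z}, so it goes in M[Q, t] for t ∈ {e, y, z}.
For Q → ε: FIRST(ε) = {ε}, so it goes in M[Q, t] for t ∈ {}; since ε ∈ FIRST, also for every t ∈ FOLLOW(Q) = {d}.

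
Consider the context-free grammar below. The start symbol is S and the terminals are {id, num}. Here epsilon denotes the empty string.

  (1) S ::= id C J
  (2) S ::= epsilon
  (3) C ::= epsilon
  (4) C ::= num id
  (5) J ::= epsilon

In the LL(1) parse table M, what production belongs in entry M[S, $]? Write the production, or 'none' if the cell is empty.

FIRST(S): from S::=id C J we get {id}; from S::=epsilon we get {epsilon}. So FIRST(S) = {epsilon, id}.
FIRST(C): from C::=epsilon we get {epsilon}; from C::=num id we get {num}. So FIRST(C) = {epsilon, num}.
FIRST(J): from J::=epsilon we get {epsilon}. So FIRST(J) = {epsilon}.
FOLLOW(S) includes $ since S is the start symbol.
FOLLOW(S): S appears on no right-hand side. Thus FOLLOW(S) = {$}.
For S ::= id C J: FIRST(id C J) = {id}, so it goes in M[S, t] for t ∈ {id}.
For S ::= epsilon: FIRST(epsilon) = {epsilon}, so it goes in M[S, t] for t ∈ {}; since epsilon ∈ FIRST, also for every t ∈ FOLLOW(S) = {$}.

S ::= epsilon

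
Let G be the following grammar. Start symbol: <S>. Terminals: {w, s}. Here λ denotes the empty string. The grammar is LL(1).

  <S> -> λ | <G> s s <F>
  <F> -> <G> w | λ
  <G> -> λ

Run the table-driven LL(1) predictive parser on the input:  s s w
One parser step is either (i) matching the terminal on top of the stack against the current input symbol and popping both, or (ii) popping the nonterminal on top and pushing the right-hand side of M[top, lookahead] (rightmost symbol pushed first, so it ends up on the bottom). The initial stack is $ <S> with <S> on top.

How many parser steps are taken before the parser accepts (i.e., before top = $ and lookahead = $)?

step 1: stack=$ <S>  input=s s w $  — expand <S> -> <G> s s <F>
step 2: stack=$ <F> s s <G>  input=s s w $  — expand <G> -> λ
step 3: stack=$ <F> s s  input=s s w $  — match s
step 4: stack=$ <F> s  input=s w $  — match s
step 5: stack=$ <F>  input=w $  — expand <F> -> <G> w
step 6: stack=$ w <G>  input=w $  — expand <G> -> λ
step 7: stack=$ w  input=w $  — match w
Accept reached after 7 steps.

7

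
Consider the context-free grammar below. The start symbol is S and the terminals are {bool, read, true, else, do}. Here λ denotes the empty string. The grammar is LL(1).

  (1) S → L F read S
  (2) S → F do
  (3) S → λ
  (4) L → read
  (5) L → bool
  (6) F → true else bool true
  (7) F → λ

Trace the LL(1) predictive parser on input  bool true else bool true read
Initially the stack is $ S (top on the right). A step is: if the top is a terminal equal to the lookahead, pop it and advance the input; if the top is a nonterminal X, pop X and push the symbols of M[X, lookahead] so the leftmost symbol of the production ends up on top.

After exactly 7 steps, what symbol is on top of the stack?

     Stack                         Input                            Action
  1  $ S                           bool true else bool true read $  expand S → L F read S
  2  $ S read F L                  bool true else bool true read $  expand L → bool
  3  $ S read F bool               bool true else bool true read $  match bool
  4  $ S read F                    true else bool true read $       expand F → true else bool true
  5  $ S read true bool else true  true else bool true read $       match true
  6  $ S read true bool else       else bool true read $            match else
  7  $ S read true bool            bool true read $                 match bool
Stack after step 7: $ S read true (top = true).

true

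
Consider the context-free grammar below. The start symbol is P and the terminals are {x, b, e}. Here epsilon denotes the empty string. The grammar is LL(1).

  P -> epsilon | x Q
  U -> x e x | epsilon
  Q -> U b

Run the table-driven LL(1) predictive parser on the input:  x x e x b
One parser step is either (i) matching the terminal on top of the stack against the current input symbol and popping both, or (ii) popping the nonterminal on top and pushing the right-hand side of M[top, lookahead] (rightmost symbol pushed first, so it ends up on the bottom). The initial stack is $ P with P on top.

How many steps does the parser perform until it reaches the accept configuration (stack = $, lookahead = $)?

     Stack      Input        Action
  1  $ P        x x e x b $  expand P -> x Q
  2  $ Q x      x x e x b $  match x
  3  $ Q        x e x b $    expand Q -> U b
  4  $ b U      x e x b $    expand U -> x e x
  5  $ b x e x  x e x b $    match x
  6  $ b x e    e x b $      match e
  7  $ b x      x b $        match x
  8  $ b        b $          match b
Accept reached after 8 steps.

8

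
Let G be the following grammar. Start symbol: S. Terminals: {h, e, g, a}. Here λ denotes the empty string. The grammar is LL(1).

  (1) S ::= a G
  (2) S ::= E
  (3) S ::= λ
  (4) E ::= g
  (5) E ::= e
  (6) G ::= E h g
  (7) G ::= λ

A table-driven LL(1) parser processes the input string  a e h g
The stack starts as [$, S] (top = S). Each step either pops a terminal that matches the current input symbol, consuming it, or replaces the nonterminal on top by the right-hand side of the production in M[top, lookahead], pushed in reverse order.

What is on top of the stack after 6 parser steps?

     Stack    Input      Action
  1  $ S      a e h g $  expand S ::= a G
  2  $ G a    a e h g $  match a
  3  $ G      e h g $    expand G ::= E h g
  4  $ g h E  e h g $    expand E ::= e
  5  $ g h e  e h g $    match e
  6  $ g h    h g $      match h
Stack after step 6: $ g (top = g).

g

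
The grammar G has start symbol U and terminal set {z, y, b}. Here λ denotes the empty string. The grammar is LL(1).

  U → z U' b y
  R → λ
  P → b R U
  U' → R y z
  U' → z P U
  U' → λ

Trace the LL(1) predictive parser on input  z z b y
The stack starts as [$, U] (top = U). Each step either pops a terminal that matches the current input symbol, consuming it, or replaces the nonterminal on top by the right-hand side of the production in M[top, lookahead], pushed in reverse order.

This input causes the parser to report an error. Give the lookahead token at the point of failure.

y

step 1: stack=$ U  input=z z b y $  — expand U → z U' b y
step 2: stack=$ y b U' z  input=z z b y $  — match z
step 3: stack=$ y b U'  input=z b y $  — expand U' → z P U
step 4: stack=$ y b U P z  input=z b y $  — match z
step 5: stack=$ y b U P  input=b y $  — expand P → b R U
step 6: stack=$ y b U U R b  input=b y $  — match b
step 7: stack=$ y b U U R  input=y $  — expand R → λ
step 8: stack=$ y b U U  input=y $  — error: M[U, y] is empty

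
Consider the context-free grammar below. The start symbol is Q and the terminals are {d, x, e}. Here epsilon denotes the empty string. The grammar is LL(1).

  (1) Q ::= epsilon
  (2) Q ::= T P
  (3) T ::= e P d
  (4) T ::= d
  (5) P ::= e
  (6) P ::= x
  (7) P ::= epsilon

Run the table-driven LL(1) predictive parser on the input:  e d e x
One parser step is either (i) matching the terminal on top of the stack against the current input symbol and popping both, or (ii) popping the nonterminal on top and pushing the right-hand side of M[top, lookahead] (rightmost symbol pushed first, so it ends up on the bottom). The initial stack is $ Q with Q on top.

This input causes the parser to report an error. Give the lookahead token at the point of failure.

     Stack      Input      Action
  1  $ Q        e d e x $  expand Q ::= T P
  2  $ P T      e d e x $  expand T ::= e P d
  3  $ P d P e  e d e x $  match e
  4  $ P d P    d e x $    expand P ::= epsilon
  5  $ P d      d e x $    match d
  6  $ P        e x $      expand P ::= e
  7  $ e        e x $      match e
  8  $          x $        error: stack empty but input remains

x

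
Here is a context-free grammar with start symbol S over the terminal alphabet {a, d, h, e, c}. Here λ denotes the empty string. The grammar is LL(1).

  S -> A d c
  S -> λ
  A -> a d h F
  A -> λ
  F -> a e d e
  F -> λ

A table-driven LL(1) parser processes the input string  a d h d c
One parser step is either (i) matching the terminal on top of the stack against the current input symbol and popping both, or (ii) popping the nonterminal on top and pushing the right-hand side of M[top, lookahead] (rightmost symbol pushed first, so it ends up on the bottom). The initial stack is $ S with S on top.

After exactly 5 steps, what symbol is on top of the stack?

F

step 1: stack=$ S  input=a d h d c $  — expand S -> A d c
step 2: stack=$ c d A  input=a d h d c $  — expand A -> a d h F
step 3: stack=$ c d F h d a  input=a d h d c $  — match a
step 4: stack=$ c d F h d  input=d h d c $  — match d
step 5: stack=$ c d F h  input=h d c $  — match h
Stack after step 5: $ c d F (top = F).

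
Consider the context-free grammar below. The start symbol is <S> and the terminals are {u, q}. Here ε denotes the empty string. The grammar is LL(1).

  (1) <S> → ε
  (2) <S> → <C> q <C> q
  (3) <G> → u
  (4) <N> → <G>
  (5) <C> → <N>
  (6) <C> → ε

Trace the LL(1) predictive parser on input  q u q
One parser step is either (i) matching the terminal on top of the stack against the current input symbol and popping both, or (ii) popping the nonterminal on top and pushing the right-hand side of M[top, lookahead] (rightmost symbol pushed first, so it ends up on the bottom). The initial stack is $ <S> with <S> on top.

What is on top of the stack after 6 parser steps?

u

     Stack          Input    Action
  1  $ <S>          q u q $  expand <S> → <C> q <C> q
  2  $ q <C> q <C>  q u q $  expand <C> → ε
  3  $ q <C> q      q u q $  match q
  4  $ q <C>        u q $    expand <C> → <N>
  5  $ q <N>        u q $    expand <N> → <G>
  6  $ q <G>        u q $    expand <G> → u
Stack after step 6: $ q u (top = u).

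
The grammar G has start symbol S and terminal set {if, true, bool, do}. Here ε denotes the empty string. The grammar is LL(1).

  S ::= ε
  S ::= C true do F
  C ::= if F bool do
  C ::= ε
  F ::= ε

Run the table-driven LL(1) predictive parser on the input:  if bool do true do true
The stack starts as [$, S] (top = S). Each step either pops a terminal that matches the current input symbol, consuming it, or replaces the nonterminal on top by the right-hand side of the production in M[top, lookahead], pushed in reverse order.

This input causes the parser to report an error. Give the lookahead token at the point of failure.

     Stack                     Input                      Action
  1  $ S                       if bool do true do true $  expand S ::= C true do F
  2  $ F do true C             if bool do true do true $  expand C ::= if F bool do
  3  $ F do true do bool F if  if bool do true do true $  match if
  4  $ F do true do bool F     bool do true do true $     expand F ::= ε
  5  $ F do true do bool       bool do true do true $     match bool
  6  $ F do true do            do true do true $          match do
  7  $ F do true               true do true $             match true
  8  $ F do                    do true $                  match do
  9  $ F                       true $                     error: M[F, true] is empty

true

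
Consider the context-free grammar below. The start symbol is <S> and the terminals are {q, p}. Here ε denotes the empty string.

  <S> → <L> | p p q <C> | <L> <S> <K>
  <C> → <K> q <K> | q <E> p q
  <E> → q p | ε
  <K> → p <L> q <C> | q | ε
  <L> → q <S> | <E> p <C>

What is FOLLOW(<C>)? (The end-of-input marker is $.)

{$, p, q}

FIRST(<E>): from <E>→q p we get {q}; from <E>→ε we get {ε}. So FIRST(<E>) = {ε, q}.
FIRST(<K>): from <K>→p <L> q <C> we get {p}; from <K>→q we get {q}; from <K>→ε we get {ε}. So FIRST(<K>) = {ε, p, q}.
FIRST(<C>): from <C>→<K> q <K> we get {p, q}; from <C>→q <E> p q we get {q}. So FIRST(<C>) = {p, q}.
FIRST(<L>): from <L>→q <S> we get {q}; from <L>→<E> p <C> we get {p, q}. So FIRST(<L>) = {p, q}.
FIRST(<S>): from <S>→<L> we get {p, q}; from <S>→p p q <C> we get {p}; from <S>→<L> <S> <K> we get {p, q}. So FIRST(<S>) = {p, q}.
FOLLOW(<S>) includes $ since <S> is the start symbol.
FOLLOW(<E>): in <C>→q <E> p q, <E> is followed by p q with FIRST {p}; in <L>→<E> p <C>, <E> is followed by p <C> with FIRST {p}. Thus FOLLOW(<E>) = {p}.
FOLLOW(<S>): in <S>→<L> <S> <K>, <S> is followed by <K> with FIRST {ε, p, q}; in <S>→<L> <S> <K>, the suffix after <S> is nullable (adds nothing new); in <L>→q <S>, the suffix after <S> is empty, so FOLLOW(<S>) ⊇ FOLLOW(<L>) = {$, p, q}. Thus FOLLOW(<S>) = {$, p, q}.
FOLLOW(<L>): in <S>→<L>, the suffix after <L> is empty, so FOLLOW(<L>) ⊇ FOLLOW(<S>) = {$, p, q}; in <S>→<L> <S> <K>, <L> is followed by <S> <K> with FIRST {p, q}; in <K>→p <L> q <C>, <L> is followed by q <C> with FIRST {q}. Thus FOLLOW(<L>) = {$, p, q}.
FOLLOW(<C>): in <S>→p p q <C>, the suffix after <C> is empty, so FOLLOW(<C>) ⊇ FOLLOW(<S>) = {$, p, q}; in <K>→p <L> q <C>, the suffix after <C> is empty, so FOLLOW(<C>) ⊇ FOLLOW(<K>) = {$, p, q}; in <L>→<E> p <C>, the suffix after <C> is empty, so FOLLOW(<C>) ⊇ FOLLOW(<L>) = {$, p, q}. Thus FOLLOW(<C>) = {$, p, q}.
FOLLOW(<K>): in <S>→<L> <S> <K>, the suffix after <K> is empty, so FOLLOW(<K>) ⊇ FOLLOW(<S>) = {$, p, q}; in <C>→<K> q <K> (occurrence 1), <K> is followed by q <K> with FIRST {q}; in <C>→<K> q <K> (occurrence 2), the suffix after <K> is empty, so FOLLOW(<K>) ⊇ FOLLOW(<C>) = {$, p, q}. Thus FOLLOW(<K>) = {$, p, q}.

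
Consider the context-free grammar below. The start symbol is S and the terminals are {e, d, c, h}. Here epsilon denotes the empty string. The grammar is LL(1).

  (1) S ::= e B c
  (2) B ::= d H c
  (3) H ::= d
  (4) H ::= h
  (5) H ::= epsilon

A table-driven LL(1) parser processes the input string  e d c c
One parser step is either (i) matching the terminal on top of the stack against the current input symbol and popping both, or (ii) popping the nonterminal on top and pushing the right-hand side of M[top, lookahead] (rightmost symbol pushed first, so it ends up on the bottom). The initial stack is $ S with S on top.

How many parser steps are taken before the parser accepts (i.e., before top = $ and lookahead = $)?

step 1: stack=$ S  input=e d c c $  — expand S ::= e B c
step 2: stack=$ c B e  input=e d c c $  — match e
step 3: stack=$ c B  input=d c c $  — expand B ::= d H c
step 4: stack=$ c c H d  input=d c c $  — match d
step 5: stack=$ c c H  input=c c $  — expand H ::= epsilon
step 6: stack=$ c c  input=c c $  — match c
step 7: stack=$ c  input=c $  — match c
Accept reached after 7 steps.

7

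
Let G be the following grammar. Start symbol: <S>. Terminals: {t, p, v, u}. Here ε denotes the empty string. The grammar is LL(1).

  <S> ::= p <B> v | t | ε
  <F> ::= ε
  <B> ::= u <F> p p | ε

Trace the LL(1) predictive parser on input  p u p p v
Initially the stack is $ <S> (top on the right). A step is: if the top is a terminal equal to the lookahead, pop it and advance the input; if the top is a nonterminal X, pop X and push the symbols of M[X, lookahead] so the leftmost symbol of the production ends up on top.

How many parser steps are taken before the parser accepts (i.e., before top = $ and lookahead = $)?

8

     Stack          Input        Action
  1  $ <S>          p u p p v $  expand <S> ::= p <B> v
  2  $ v <B> p      p u p p v $  match p
  3  $ v <B>        u p p v $    expand <B> ::= u <F> p p
  4  $ v p p <F> u  u p p v $    match u
  5  $ v p p <F>    p p v $      expand <F> ::= ε
  6  $ v p p        p p v $      match p
  7  $ v p          p v $        match p
  8  $ v            v $          match v
Accept reached after 8 steps.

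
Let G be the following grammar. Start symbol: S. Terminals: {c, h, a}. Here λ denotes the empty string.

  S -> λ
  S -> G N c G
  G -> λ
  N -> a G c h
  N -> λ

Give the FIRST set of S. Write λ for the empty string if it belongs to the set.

{λ, a, c}

FIRST(G) = {λ}
FIRST(N) = {λ, a}
FIRST(S) = {λ, a, c}  (via G N c G)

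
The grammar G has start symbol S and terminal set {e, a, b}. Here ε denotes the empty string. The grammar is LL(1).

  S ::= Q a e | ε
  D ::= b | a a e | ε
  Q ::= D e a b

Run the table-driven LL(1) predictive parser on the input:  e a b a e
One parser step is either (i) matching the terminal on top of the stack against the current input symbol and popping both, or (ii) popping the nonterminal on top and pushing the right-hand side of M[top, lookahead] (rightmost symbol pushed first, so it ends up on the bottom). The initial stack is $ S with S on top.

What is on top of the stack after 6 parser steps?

step 1: stack=$ S  input=e a b a e $  — expand S ::= Q a e
step 2: stack=$ e a Q  input=e a b a e $  — expand Q ::= D e a b
step 3: stack=$ e a b a e D  input=e a b a e $  — expand D ::= ε
step 4: stack=$ e a b a e  input=e a b a e $  — match e
step 5: stack=$ e a b a  input=a b a e $  — match a
step 6: stack=$ e a b  input=b a e $  — match b
Stack after step 6: $ e a (top = a).

a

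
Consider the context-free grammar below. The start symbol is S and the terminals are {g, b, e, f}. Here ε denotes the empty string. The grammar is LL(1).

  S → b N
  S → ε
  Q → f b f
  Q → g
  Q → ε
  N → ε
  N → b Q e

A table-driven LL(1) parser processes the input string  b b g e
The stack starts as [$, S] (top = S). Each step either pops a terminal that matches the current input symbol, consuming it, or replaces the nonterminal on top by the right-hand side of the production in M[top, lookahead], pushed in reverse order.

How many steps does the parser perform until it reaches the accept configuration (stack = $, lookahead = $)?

7

step 1: stack=$ S  input=b b g e $  — expand S → b N
step 2: stack=$ N b  input=b b g e $  — match b
step 3: stack=$ N  input=b g e $  — expand N → b Q e
step 4: stack=$ e Q b  input=b g e $  — match b
step 5: stack=$ e Q  input=g e $  — expand Q → g
step 6: stack=$ e g  input=g e $  — match g
step 7: stack=$ e  input=e $  — match e
Accept reached after 7 steps.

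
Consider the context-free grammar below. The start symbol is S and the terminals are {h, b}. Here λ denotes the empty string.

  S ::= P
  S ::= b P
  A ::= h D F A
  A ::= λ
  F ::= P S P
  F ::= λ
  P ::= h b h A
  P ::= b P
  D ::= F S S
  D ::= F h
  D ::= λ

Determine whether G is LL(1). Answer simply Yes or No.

FIRST(S) = {b, h}
FIRST(A) = {λ, h}
FIRST(F) = {λ, b, h}
FIRST(P) = {b, h}
FIRST(D) = {λ, b, h}
FOLLOW(S) = {$, b, h}
FOLLOW(A) = {$, b, h}
FOLLOW(F) = {$, b, h}
FOLLOW(P) = {$, b, h}
FOLLOW(D) = {$, b, h}
Cell M[A, h] receives both A ::= h D F A and A ::= λ — the grammar is not LL(1).

No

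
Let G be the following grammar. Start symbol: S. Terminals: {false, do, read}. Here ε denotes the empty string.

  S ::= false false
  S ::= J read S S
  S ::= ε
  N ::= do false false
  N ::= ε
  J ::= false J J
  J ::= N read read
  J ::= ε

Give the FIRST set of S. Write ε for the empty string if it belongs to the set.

FIRST(N) = {ε, do}
FIRST(J) = {ε, do, false, read}  (via N read read)
FIRST(S) = {ε, do, false, read}  (via J read S S)

{ε, do, false, read}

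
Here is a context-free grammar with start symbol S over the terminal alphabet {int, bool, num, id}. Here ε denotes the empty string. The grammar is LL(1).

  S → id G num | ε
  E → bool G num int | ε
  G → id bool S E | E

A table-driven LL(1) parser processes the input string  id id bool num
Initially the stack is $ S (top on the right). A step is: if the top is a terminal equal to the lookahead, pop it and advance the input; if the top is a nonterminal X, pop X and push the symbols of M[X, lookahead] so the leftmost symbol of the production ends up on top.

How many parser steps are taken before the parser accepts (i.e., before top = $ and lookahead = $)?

     Stack              Input             Action
  1  $ S                id id bool num $  expand S → id G num
  2  $ num G id         id id bool num $  match id
  3  $ num G            id bool num $     expand G → id bool S E
  4  $ num E S bool id  id bool num $     match id
  5  $ num E S bool     bool num $        match bool
  6  $ num E S          num $             expand S → ε
  7  $ num E            num $             expand E → ε
  8  $ num              num $             match num
Accept reached after 8 steps.

8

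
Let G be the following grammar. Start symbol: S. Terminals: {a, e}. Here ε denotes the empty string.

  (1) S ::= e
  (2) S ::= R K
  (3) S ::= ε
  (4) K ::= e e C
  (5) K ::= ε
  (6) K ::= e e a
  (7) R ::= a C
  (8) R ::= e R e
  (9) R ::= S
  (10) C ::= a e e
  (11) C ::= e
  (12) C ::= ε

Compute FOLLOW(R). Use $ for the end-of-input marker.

{$, e}

FIRST(K) = {ε, e}
FIRST(C) = {ε, a, e}
FIRST(S) = {ε, a, e}  (via R K)
FIRST(R) = {ε, a, e}  (via S)
FOLLOW(S) includes $ since S is the start symbol.
FOLLOW(S): in R::=S, the suffix after S is empty, so FOLLOW(S) ⊇ FOLLOW(R) = {$, e}. Thus FOLLOW(S) = {$, e}.
FOLLOW(K): in S::=R K, the suffix after K is empty, so FOLLOW(K) ⊇ FOLLOW(S) = {$, e}. Thus FOLLOW(K) = {$, e}.
FOLLOW(R): in S::=R K, R is followed by K with FIRST {ε, e}; in S::=R K, the suffix after R is nullable, so FOLLOW(R) ⊇ FOLLOW(S) = {$, e}; in R::=e R e, R is followed by e with FIRST {e}. Thus FOLLOW(R) = {$, e}.
FOLLOW(C): in K::=e e C, the suffix after C is empty, so FOLLOW(C) ⊇ FOLLOW(K) = {$, e}; in R::=a C, the suffix after C is empty, so FOLLOW(C) ⊇ FOLLOW(R) = {$, e}. Thus FOLLOW(C) = {$, e}.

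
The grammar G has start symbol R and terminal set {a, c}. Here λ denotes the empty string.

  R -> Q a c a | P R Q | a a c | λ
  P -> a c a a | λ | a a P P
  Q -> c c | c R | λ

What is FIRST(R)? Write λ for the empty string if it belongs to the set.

FIRST(P) = {λ, a}
FIRST(Q) = {λ, c}
FIRST(R) = {λ, a, c}  (via Q a c a, P R Q)

{λ, a, c}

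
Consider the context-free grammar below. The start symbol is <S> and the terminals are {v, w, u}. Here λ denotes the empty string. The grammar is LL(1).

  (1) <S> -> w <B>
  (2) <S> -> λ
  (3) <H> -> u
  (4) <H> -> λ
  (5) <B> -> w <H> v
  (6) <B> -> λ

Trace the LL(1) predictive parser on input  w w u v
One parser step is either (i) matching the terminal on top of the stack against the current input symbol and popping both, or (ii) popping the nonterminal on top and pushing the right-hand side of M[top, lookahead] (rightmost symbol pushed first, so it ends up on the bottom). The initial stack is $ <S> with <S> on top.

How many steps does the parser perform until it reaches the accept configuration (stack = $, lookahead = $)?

step 1: stack=$ <S>  input=w w u v $  — expand <S> -> w <B>
step 2: stack=$ <B> w  input=w w u v $  — match w
step 3: stack=$ <B>  input=w u v $  — expand <B> -> w <H> v
step 4: stack=$ v <H> w  input=w u v $  — match w
step 5: stack=$ v <H>  input=u v $  — expand <H> -> u
step 6: stack=$ v u  input=u v $  — match u
step 7: stack=$ v  input=v $  — match v
Accept reached after 7 steps.

7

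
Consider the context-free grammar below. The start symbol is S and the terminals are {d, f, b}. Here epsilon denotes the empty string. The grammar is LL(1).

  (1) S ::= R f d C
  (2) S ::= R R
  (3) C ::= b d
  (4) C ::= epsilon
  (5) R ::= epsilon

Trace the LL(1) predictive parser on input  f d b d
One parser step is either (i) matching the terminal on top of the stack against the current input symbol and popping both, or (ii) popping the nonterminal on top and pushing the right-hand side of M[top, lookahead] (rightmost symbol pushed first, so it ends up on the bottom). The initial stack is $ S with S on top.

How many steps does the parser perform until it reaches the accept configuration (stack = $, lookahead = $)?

step 1: stack=$ S  input=f d b d $  — expand S ::= R f d C
step 2: stack=$ C d f R  input=f d b d $  — expand R ::= epsilon
step 3: stack=$ C d f  input=f d b d $  — match f
step 4: stack=$ C d  input=d b d $  — match d
step 5: stack=$ C  input=b d $  — expand C ::= b d
step 6: stack=$ d b  input=b d $  — match b
step 7: stack=$ d  input=d $  — match d
Accept reached after 7 steps.

7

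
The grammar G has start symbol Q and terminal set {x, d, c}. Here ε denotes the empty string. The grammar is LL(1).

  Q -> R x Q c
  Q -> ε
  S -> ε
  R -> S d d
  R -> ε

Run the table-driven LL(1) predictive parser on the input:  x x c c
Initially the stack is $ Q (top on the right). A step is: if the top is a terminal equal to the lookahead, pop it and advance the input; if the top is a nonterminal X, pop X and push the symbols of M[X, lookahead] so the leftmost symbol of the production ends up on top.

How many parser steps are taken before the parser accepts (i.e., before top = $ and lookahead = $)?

step 1: stack=$ Q  input=x x c c $  — expand Q -> R x Q c
step 2: stack=$ c Q x R  input=x x c c $  — expand R -> ε
step 3: stack=$ c Q x  input=x x c c $  — match x
step 4: stack=$ c Q  input=x c c $  — expand Q -> R x Q c
step 5: stack=$ c c Q x R  input=x c c $  — expand R -> ε
step 6: stack=$ c c Q x  input=x c c $  — match x
step 7: stack=$ c c Q  input=c c $  — expand Q -> ε
step 8: stack=$ c c  input=c c $  — match c
step 9: stack=$ c  input=c $  — match c
Accept reached after 9 steps.

9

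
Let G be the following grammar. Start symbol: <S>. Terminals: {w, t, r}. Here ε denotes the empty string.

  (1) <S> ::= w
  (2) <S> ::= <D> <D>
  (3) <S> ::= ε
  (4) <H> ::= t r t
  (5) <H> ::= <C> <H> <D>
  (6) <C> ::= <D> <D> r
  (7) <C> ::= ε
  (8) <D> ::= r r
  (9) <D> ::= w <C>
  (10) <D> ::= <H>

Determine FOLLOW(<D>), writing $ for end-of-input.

FIRST(<S>) = {ε, r, t, w}  (via <D> <D>)
FIRST(<H>) = {r, t, w}  (via <C> <H> <D>)
FIRST(<D>) = {r, t, w}  (via <H>)
FIRST(<C>) = {ε, r, t, w}  (via <D> <D> r)
FOLLOW(<S>) includes $ since <S> is the start symbol.
FOLLOW(<S>): <S> appears on no right-hand side. Thus FOLLOW(<S>) = {$}.
FOLLOW(<H>): in <H>::=<C> <H> <D>, <H> is followed by <D> with FIRST {r, t, w}; in <D>::=<H>, the suffix after <H> is empty, so FOLLOW(<H>) ⊇ FOLLOW(<D>) = {$, r, t, w}. Thus FOLLOW(<H>) = {$, r, t, w}.
FOLLOW(<D>): in <S>::=<D> <D> (occurrence 1), <D> is followed by <D> with FIRST {r, t, w}; in <S>::=<D> <D> (occurrence 2), the suffix after <D> is empty, so FOLLOW(<D>) ⊇ FOLLOW(<S>) = {$}; in <H>::=<C> <H> <D>, the suffix after <D> is empty, so FOLLOW(<D>) ⊇ FOLLOW(<H>) = {$, r, t, w}; in <C>::=<D> <D> r (occurrence 1), <D> is followed by <D> r with FIRST {r, t, w}; in <C>::=<D> <D> r (occurrence 2), <D> is followed by r with FIRST {r}. Thus FOLLOW(<D>) = {$, r, t, w}.
FOLLOW(<C>): in <H>::=<C> <H> <D>, <C> is followed by <H> <D> with FIRST {r, t, w}; in <D>::=w <C>, the suffix after <C> is empty, so FOLLOW(<C>) ⊇ FOLLOW(<D>) = {$, r, t, w}. Thus FOLLOW(<C>) = {$, r, t, w}.

{$, r, t, w}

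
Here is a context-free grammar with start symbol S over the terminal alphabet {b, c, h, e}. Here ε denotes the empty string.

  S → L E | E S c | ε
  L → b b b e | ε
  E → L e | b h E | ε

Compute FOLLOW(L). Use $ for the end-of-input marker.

{$, b, c, e}

FIRST(L): from L→b b b e we get {b}; from L→ε we get {ε}. So FIRST(L) = {ε, b}.
FIRST(E): from E→L e we get {b, e}; from E→b h E we get {b}; from E→ε we get {ε}. So FIRST(E) = {ε, b, e}.
FIRST(S): from S→L E we get {ε, b, e}; from S→E S c we get {b, c, e}; from S→ε we get {ε}. So FIRST(S) = {ε, b, c, e}.
FOLLOW(S) includes $ since S is the start symbol.
FOLLOW(S): in S→E S c, S is followed by c with FIRST {c}. Thus FOLLOW(S) = {$, c}.
FOLLOW(L): in S→L E, L is followed by E with FIRST {ε, b, e}; in S→L E, the suffix after L is nullable, so FOLLOW(L) ⊇ FOLLOW(S) = {$, c}; in E→L e, L is followed by e with FIRST {e}. Thus FOLLOW(L) = {$, b, c, e}.
FOLLOW(E): in S→L E, the suffix after E is empty, so FOLLOW(E) ⊇ FOLLOW(S) = {$, c}; in S→E S c, E is followed by S c with FIRST {b, c, e}; in E→b h E, the suffix after E is empty (adds nothing new). Thus FOLLOW(E) = {$, b, c, e}.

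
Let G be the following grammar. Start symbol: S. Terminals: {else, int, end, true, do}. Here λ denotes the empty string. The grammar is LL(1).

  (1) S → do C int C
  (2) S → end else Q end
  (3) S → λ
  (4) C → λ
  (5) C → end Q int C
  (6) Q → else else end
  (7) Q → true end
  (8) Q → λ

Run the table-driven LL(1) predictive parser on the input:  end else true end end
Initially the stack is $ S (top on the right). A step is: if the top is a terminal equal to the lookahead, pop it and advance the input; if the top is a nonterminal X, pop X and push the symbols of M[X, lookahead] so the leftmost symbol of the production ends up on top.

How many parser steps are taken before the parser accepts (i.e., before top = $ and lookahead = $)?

step 1: stack=$ S  input=end else true end end $  — expand S → end else Q end
step 2: stack=$ end Q else end  input=end else true end end $  — match end
step 3: stack=$ end Q else  input=else true end end $  — match else
step 4: stack=$ end Q  input=true end end $  — expand Q → true end
step 5: stack=$ end end true  input=true end end $  — match true
step 6: stack=$ end end  input=end end $  — match end
step 7: stack=$ end  input=end $  — match end
Accept reached after 7 steps.

7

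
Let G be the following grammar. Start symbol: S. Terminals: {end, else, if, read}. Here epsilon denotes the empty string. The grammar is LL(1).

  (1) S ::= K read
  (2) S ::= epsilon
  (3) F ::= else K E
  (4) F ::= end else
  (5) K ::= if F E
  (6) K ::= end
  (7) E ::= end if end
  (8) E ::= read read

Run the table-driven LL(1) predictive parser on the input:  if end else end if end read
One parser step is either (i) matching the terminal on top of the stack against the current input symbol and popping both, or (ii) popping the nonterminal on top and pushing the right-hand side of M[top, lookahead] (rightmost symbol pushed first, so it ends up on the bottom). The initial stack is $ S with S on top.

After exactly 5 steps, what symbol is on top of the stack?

     Stack              Input                          Action
  1  $ S                if end else end if end read $  expand S ::= K read
  2  $ read K           if end else end if end read $  expand K ::= if F E
  3  $ read E F if      if end else end if end read $  match if
  4  $ read E F         end else end if end read $     expand F ::= end else
  5  $ read E else end  end else end if end read $     match end
Stack after step 5: $ read E else (top = else).

else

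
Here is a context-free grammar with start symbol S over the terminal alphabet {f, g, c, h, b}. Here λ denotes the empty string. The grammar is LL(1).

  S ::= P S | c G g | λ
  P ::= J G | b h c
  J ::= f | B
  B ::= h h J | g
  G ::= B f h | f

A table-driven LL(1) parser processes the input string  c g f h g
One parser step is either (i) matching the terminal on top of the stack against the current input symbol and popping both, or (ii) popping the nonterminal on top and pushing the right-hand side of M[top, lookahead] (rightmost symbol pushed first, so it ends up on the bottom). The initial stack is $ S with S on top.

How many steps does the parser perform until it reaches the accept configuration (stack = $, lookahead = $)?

8

step 1: stack=$ S  input=c g f h g $  — expand S ::= c G g
step 2: stack=$ g G c  input=c g f h g $  — match c
step 3: stack=$ g G  input=g f h g $  — expand G ::= B f h
step 4: stack=$ g h f B  input=g f h g $  — expand B ::= g
step 5: stack=$ g h f g  input=g f h g $  — match g
step 6: stack=$ g h f  input=f h g $  — match f
step 7: stack=$ g h  input=h g $  — match h
step 8: stack=$ g  input=g $  — match g
Accept reached after 8 steps.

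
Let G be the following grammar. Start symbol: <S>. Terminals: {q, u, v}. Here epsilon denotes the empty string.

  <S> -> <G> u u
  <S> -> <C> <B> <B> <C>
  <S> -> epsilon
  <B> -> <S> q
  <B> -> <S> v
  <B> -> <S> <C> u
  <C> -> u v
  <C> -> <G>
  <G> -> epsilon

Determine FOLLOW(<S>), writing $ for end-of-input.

{$, q, u, v}

FIRST(<G>) = {epsilon}
FIRST(<C>) = {epsilon, u}  (via <G>)
FIRST(<S>) = {epsilon, q, u, v}  (via <G> u u, <C> <B> <B> <C>)
FIRST(<B>) = {q, u, v}  (via <S> q, <S> v, <S> <C> u)
FOLLOW(<S>) includes $ since <S> is the start symbol.
FOLLOW(<S>): in <B>-><S> q, <S> is followed by q with FIRST {q}; in <B>-><S> v, <S> is followed by v with FIRST {v}; in <B>-><S> <C> u, <S> is followed by <C> u with FIRST {u}. Thus FOLLOW(<S>) = {$, q, u, v}.
FOLLOW(<B>): in <S>-><C> <B> <B> <C> (occurrence 1), <B> is followed by <B> <C> with FIRST {q, u, v}; in <S>-><C> <B> <B> <C> (occurrence 2), <B> is followed by <C> with FIRST {epsilon, u}; in <S>-><C> <B> <B> <C> (occurrence 2), the suffix after <B> is nullable, so FOLLOW(<B>) ⊇ FOLLOW(<S>) = {$, q, u, v}. Thus FOLLOW(<B>) = {$, q, u, v}.
FOLLOW(<C>): in <S>-><C> <B> <B> <C> (occurrence 1), <C> is followed by <B> <B> <C> with FIRST {q, u, v}; in <S>-><C> <B> <B> <C> (occurrence 2), the suffix after <C> is empty, so FOLLOW(<C>) ⊇ FOLLOW(<S>) = {$, q, u, v}; in <B>-><S> <C> u, <C> is followed by u with FIRST {u}. Thus FOLLOW(<C>) = {$, q, u, v}.
FOLLOW(<G>): in <S>-><G> u u, <G> is followed by u u with FIRST {u}; in <C>-><G>, the suffix after <G> is empty, so FOLLOW(<G>) ⊇ FOLLOW(<C>) = {$, q, u, v}. Thus FOLLOW(<G>) = {$, q, u, v}.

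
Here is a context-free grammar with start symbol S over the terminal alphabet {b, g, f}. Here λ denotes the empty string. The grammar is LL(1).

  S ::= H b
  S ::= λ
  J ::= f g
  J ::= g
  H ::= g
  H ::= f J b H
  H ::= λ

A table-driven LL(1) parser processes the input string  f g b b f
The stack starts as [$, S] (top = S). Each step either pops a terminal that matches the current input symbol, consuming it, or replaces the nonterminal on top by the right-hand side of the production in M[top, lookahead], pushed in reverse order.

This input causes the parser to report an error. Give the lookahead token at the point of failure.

f

step 1: stack=$ S  input=f g b b f $  — expand S ::= H b
step 2: stack=$ b H  input=f g b b f $  — expand H ::= f J b H
step 3: stack=$ b H b J f  input=f g b b f $  — match f
step 4: stack=$ b H b J  input=g b b f $  — expand J ::= g
step 5: stack=$ b H b g  input=g b b f $  — match g
step 6: stack=$ b H b  input=b b f $  — match b
step 7: stack=$ b H  input=b f $  — expand H ::= λ
step 8: stack=$ b  input=b f $  — match b
step 9: stack=$  input=f $  — error: stack empty but input remains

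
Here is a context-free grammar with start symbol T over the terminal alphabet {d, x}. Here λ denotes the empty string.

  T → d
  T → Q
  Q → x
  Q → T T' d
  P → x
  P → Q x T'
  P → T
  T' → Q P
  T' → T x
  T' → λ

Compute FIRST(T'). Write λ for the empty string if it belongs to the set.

FIRST(T) = {d, x}  (via Q)
FIRST(Q) = {d, x}  (via T T' d)
FIRST(P) = {d, x}  (via Q x T', T)
FIRST(T') = {λ, d, x}  (via Q P, T x)

{λ, d, x}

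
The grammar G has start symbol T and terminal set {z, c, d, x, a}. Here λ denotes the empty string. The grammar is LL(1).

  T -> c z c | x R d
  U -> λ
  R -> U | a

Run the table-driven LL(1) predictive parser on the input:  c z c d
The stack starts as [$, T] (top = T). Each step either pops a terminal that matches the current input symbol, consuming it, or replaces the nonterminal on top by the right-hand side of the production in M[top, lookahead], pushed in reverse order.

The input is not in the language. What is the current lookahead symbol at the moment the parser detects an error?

     Stack    Input      Action
  1  $ T      c z c d $  expand T -> c z c
  2  $ c z c  c z c d $  match c
  3  $ c z    z c d $    match z
  4  $ c      c d $      match c
  5  $        d $        error: stack empty but input remains

d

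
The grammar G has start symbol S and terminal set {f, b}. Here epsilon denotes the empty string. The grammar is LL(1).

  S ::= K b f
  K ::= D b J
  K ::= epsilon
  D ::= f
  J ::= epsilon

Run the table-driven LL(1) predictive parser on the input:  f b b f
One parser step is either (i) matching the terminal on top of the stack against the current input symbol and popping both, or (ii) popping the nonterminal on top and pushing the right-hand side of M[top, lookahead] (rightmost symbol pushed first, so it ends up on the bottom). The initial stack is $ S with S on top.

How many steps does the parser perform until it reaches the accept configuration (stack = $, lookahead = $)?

8

     Stack        Input      Action
  1  $ S          f b b f $  expand S ::= K b f
  2  $ f b K      f b b f $  expand K ::= D b J
  3  $ f b J b D  f b b f $  expand D ::= f
  4  $ f b J b f  f b b f $  match f
  5  $ f b J b    b b f $    match b
  6  $ f b J      b f $      expand J ::= epsilon
  7  $ f b        b f $      match b
  8  $ f          f $        match f
Accept reached after 8 steps.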